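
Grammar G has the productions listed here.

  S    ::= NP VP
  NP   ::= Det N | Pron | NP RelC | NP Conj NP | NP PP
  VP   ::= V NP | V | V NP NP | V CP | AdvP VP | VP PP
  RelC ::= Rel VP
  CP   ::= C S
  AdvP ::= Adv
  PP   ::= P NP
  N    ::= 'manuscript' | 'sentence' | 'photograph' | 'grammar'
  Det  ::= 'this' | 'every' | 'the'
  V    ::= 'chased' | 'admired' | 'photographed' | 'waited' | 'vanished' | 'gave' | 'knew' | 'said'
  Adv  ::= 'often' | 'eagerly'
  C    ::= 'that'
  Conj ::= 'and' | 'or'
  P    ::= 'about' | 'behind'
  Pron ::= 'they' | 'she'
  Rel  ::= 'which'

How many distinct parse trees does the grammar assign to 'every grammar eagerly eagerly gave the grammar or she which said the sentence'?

Two of the 4 distinct bracketings:
[S [NP [Det every] [N grammar]] [VP [AdvP [Adv eagerly]] [VP [AdvP [Adv eagerly]] [VP [V gave] [NP [NP [NP [Det the] [N grammar]] [Conj or] [NP [Pron she]]] [RelC [Rel which] [VP [V said] [NP [Det the] [N sentence]]]]]]]]]
[S [NP [Det every] [N grammar]] [VP [AdvP [Adv eagerly]] [VP [AdvP [Adv eagerly]] [VP [V gave] [NP [NP [Det the] [N grammar]] [Conj or] [NP [NP [Pron she]] [RelC [Rel which] [VP [V said] [NP [Det the] [N sentence]]]]]]]]]]
The trees differ in how a recursive rule is bracketed over the same span.

4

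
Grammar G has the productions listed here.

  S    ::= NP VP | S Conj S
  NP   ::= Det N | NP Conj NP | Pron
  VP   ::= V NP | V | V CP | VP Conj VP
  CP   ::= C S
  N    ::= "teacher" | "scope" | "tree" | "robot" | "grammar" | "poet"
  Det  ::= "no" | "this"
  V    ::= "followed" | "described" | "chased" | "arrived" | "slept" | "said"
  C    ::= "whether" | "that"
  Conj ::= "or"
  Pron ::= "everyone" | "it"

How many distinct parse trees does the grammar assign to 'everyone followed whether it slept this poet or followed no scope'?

The two bracketings:
[S [NP [Pron everyone]] [VP [V followed] [CP [C whether] [S [NP [Pron it]] [VP [VP [V slept] [NP [Det this] [N poet]]] [Conj or] [VP [V followed] [NP [Det no] [N scope]]]]]]]]
[S [NP [Pron everyone]] [VP [VP [V followed] [CP [C whether] [S [NP [Pron it]] [VP [V slept] [NP [Det this] [N poet]]]]]] [Conj or] [VP [V followed] [NP [Det no] [N scope]]]]]
The trees differ in how a recursive rule is bracketed over the same span.

2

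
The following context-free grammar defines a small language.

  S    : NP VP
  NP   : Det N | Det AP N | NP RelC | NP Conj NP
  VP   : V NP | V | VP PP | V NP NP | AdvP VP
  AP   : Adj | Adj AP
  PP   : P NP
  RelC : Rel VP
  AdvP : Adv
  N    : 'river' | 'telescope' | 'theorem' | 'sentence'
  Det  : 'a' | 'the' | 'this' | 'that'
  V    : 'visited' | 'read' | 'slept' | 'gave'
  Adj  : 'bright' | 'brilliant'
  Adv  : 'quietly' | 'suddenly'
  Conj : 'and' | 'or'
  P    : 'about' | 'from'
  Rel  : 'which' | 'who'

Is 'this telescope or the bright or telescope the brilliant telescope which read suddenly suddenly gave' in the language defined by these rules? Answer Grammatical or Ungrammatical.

Ungrammatical

An Adj word can never sit immediately before a Conj word in any string this grammar generates, so the substring 'bright or' rules out a derivation.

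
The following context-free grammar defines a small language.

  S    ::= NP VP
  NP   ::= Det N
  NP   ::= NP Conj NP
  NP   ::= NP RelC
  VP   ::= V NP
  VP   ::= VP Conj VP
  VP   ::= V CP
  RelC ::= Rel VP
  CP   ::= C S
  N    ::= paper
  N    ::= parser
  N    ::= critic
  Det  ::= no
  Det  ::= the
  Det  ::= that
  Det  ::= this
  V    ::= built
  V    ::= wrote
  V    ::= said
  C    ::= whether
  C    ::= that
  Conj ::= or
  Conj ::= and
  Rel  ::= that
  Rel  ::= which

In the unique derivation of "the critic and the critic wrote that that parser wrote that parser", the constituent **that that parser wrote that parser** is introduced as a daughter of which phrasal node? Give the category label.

VP

[S [NP [NP [Det the] [N critic]] [Conj and] [NP [Det the] [N critic]]] [VP [V wrote] [CP [C that] [S [NP [Det that] [N parser]] [VP [V wrote] [NP [Det that] [N parser]]]]]]]
The span 'that that parser wrote that parser' is the CP node built by CP → C S.
Its mother is the VP built by VP → V CP.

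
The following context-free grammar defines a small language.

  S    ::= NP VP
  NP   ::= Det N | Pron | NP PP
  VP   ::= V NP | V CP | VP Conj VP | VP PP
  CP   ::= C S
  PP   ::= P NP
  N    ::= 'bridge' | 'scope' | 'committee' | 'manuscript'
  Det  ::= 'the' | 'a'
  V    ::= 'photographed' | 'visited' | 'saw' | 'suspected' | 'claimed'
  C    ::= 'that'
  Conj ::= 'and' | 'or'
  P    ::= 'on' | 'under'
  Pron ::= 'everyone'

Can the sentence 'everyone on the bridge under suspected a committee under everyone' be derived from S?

A P word can never sit immediately before a V word in any string this grammar generates, so the substring 'under suspected' rules out a derivation.

Ungrammatical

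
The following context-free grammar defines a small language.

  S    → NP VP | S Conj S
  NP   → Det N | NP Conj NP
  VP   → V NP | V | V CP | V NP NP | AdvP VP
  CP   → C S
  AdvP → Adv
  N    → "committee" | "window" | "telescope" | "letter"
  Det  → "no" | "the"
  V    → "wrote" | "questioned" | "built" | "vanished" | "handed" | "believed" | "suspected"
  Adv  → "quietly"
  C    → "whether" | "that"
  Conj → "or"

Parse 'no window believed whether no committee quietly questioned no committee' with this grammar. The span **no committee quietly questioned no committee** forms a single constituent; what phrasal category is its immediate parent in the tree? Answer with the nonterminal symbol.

CP

[S [NP [Det no] [N window]] [VP [V believed] [CP [C whether] [S [NP [Det no] [N committee]] [VP [AdvP [Adv quietly]] [VP [V questioned] [NP [Det no] [N committee]]]]]]]]
The span 'no committee quietly questioned no committee' is the S node built by S → NP VP.
Its mother is the CP built by CP → C S.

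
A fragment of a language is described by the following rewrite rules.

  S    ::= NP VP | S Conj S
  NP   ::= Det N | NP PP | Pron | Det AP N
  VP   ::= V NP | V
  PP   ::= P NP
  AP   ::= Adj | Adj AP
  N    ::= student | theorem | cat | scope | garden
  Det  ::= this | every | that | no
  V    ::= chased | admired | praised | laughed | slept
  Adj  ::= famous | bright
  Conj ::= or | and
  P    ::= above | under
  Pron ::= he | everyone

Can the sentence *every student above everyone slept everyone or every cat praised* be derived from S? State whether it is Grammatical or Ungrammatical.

Grammatical

[S [S [NP [NP [Det every] [N student]] [PP [P above] [NP [Pron everyone]]]] [VP [V slept] [NP [Pron everyone]]]] [Conj or] [S [NP [Det every] [N cat]] [VP [V praised]]]]
Each bracket corresponds to one application of a listed rule, so the string is derivable from S.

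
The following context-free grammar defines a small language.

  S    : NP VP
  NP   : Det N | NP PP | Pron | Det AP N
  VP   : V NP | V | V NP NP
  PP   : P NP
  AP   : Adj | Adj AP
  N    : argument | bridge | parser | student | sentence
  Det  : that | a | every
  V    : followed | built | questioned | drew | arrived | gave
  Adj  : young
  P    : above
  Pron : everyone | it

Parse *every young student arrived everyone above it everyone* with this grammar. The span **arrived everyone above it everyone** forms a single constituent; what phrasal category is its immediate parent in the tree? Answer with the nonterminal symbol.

S

S
  NP
    Det: every
    AP
      Adj: young
    N: student
  VP
    V: arrived
    NP
      NP
        Pron: everyone
      PP
        P: above
        NP
          Pron: it
    NP
      Pron: everyone
The span 'arrived everyone above it everyone' is the VP node built by VP → V NP NP.
Its mother is the S built by S → NP VP.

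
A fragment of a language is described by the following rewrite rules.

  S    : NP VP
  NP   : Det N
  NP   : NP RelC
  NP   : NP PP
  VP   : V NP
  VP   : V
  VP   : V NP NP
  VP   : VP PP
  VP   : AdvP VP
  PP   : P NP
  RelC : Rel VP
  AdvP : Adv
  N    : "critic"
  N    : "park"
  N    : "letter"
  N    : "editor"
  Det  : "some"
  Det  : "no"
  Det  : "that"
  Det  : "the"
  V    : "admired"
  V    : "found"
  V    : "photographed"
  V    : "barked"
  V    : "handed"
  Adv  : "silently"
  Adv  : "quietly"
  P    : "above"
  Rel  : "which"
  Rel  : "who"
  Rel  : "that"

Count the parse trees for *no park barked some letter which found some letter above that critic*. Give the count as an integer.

6

Two of the 6 distinct bracketings:
[S [NP [Det no] [N park]] [VP [V barked] [NP [NP [Det some] [N letter]] [RelC [Rel which] [VP [V found] [NP [NP [Det some] [N letter]] [PP [P above] [NP [Det that] [N critic]]]]]]]]]
[S [NP [Det no] [N park]] [VP [V barked] [NP [NP [Det some] [N letter]] [RelC [Rel which] [VP [VP [V found] [NP [Det some] [N letter]]] [PP [P above] [NP [Det that] [N critic]]]]]]]]
The difference turns on whether NP → NP PP is used at the relevant span, versus an alternative expansion of NP.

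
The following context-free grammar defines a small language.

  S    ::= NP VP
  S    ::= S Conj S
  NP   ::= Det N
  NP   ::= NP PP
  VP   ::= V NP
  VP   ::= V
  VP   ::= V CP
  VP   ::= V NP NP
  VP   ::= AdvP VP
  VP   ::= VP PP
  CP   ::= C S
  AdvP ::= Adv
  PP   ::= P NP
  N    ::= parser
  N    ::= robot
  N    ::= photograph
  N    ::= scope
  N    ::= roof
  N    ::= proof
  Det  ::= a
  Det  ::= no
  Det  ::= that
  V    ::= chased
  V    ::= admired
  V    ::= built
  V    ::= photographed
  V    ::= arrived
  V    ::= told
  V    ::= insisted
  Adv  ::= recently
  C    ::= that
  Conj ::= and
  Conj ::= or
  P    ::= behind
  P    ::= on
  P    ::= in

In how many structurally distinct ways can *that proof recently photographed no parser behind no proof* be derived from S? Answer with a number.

Two of the 3 distinct bracketings:
[S [NP [Det that] [N proof]] [VP [AdvP [Adv recently]] [VP [V photographed] [NP [NP [Det no] [N parser]] [PP [P behind] [NP [Det no] [N proof]]]]]]]
[S [NP [Det that] [N proof]] [VP [AdvP [Adv recently]] [VP [VP [V photographed] [NP [Det no] [N parser]]] [PP [P behind] [NP [Det no] [N proof]]]]]]
The difference turns on whether NP → NP PP is used at the relevant span, versus an alternative expansion of NP.

3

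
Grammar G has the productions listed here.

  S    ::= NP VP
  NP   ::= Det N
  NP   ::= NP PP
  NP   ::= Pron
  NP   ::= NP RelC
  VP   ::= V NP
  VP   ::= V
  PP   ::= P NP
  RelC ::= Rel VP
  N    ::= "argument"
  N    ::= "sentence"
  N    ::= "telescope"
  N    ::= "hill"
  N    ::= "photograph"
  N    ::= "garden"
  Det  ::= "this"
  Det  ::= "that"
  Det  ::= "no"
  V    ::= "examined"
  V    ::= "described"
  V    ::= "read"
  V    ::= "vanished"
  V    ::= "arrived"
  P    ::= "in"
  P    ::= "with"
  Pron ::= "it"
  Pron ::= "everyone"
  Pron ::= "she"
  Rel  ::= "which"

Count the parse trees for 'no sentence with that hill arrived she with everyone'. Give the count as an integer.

[S [NP [NP [Det no] [N sentence]] [PP [P with] [NP [Det that] [N hill]]]] [VP [V arrived] [NP [NP [Pron she]] [PP [P with] [NP [Pron everyone]]]]]]
No rule offers an alternative attachment or grouping for any span, so this is the only derivation.

1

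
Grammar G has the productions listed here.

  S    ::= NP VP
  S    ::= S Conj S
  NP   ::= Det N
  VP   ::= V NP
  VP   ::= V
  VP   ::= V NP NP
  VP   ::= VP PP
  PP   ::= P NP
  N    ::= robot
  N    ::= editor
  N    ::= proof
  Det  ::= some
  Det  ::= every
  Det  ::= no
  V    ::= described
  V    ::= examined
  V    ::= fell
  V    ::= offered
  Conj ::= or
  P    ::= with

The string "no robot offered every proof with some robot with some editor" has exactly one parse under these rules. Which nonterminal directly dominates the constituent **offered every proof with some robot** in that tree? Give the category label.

S
  NP
    Det: no
    N: robot
  VP
    VP
      VP
        V: offered
        NP
          Det: every
          N: proof
      PP
        P: with
        NP
          Det: some
          N: robot
    PP
      P: with
      NP
        Det: some
        N: editor
The span 'offered every proof with some robot' is the VP node built by VP → VP PP.
Its mother is the VP built by VP → VP PP.

VP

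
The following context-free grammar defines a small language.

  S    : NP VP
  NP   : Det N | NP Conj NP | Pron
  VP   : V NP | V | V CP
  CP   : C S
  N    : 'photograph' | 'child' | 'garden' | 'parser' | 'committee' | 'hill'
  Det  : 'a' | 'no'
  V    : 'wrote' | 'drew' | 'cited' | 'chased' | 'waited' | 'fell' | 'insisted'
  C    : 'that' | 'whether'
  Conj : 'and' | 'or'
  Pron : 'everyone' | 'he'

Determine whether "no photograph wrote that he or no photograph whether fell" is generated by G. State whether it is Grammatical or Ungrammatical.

Ungrammatical

An N word can never sit immediately before a C word in any string this grammar generates, so the substring 'photograph whether' rules out a derivation.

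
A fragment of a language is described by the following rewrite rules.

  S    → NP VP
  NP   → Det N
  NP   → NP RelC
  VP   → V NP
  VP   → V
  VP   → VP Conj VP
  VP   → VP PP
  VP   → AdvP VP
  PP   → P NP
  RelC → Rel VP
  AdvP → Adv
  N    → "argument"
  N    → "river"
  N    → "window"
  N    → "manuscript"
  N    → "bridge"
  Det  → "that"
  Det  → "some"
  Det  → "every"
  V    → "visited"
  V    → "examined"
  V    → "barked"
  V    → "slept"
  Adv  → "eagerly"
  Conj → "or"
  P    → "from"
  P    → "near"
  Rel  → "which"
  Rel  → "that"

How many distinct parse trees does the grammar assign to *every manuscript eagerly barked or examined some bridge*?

2

The two bracketings:
[S [NP [Det every] [N manuscript]] [VP [VP [AdvP [Adv eagerly]] [VP [V barked]]] [Conj or] [VP [V examined] [NP [Det some] [N bridge]]]]]
[S [NP [Det every] [N manuscript]] [VP [AdvP [Adv eagerly]] [VP [VP [V barked]] [Conj or] [VP [V examined] [NP [Det some] [N bridge]]]]]]
The trees differ in how a recursive rule is bracketed over the same span.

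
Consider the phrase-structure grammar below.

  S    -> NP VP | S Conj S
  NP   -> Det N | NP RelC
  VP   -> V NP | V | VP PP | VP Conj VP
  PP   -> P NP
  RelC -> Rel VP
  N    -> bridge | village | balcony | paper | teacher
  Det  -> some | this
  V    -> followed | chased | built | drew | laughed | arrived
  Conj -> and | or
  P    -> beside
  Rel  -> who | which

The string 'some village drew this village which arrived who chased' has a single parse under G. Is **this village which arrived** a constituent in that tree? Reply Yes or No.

[S [NP [Det some] [N village]] [VP [V drew] [NP [NP [NP [Det this] [N village]] [RelC [Rel which] [VP [V arrived]]]] [RelC [Rel who] [VP [V chased]]]]]]
The words 'this village which arrived' are exhaustively dominated by a single NP node (built by NP → NP RelC), so they form a constituent.

Yes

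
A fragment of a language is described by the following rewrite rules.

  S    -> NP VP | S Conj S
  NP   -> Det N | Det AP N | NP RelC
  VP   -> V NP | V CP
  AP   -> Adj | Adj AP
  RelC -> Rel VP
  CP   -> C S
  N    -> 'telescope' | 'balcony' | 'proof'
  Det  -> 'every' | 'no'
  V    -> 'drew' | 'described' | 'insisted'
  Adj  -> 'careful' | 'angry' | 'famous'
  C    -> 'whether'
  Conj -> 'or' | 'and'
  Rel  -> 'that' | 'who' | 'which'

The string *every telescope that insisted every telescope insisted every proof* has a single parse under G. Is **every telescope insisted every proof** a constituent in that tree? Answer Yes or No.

[S [NP [NP [Det every] [N telescope]] [RelC [Rel that] [VP [V insisted] [NP [Det every] [N telescope]]]]] [VP [V insisted] [NP [Det every] [N proof]]]]
The smallest constituent containing 'every telescope insisted every proof' is the S spanning 'every telescope that insisted every telescope insisted every proof'; no single node in the tree dominates exactly the given words.

No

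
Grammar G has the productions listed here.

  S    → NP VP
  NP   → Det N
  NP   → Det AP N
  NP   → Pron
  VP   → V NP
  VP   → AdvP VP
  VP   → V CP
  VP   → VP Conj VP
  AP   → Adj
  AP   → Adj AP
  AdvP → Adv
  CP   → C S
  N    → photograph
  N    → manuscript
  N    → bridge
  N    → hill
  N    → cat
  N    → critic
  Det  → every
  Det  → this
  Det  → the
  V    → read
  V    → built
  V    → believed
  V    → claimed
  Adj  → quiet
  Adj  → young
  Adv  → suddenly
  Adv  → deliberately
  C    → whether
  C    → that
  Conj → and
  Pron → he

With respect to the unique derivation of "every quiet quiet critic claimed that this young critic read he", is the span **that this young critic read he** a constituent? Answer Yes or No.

[S [NP [Det every] [AP [Adj quiet] [AP [Adj quiet]]] [N critic]] [VP [V claimed] [CP [C that] [S [NP [Det this] [AP [Adj young]] [N critic]] [VP [V read] [NP [Pron he]]]]]]]
The words 'that this young critic read he' are exhaustively dominated by a single CP node (built by CP → C S), so they form a constituent.

Yes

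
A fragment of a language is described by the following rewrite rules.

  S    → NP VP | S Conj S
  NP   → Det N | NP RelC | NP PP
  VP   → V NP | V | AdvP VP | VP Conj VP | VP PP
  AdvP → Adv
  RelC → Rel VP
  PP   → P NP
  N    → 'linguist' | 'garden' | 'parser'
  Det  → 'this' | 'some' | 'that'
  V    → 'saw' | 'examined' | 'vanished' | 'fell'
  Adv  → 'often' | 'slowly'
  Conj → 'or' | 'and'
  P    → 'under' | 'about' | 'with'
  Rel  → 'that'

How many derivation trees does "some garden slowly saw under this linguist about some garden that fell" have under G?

7

Two of the 7 distinct bracketings:
[S [NP [Det some] [N garden]] [VP [AdvP [Adv slowly]] [VP [VP [V saw]] [PP [P under] [NP [NP [NP [Det this] [N linguist]] [PP [P about] [NP [Det some] [N garden]]]] [RelC [Rel that] [VP [V fell]]]]]]]]
[S [NP [Det some] [N garden]] [VP [AdvP [Adv slowly]] [VP [VP [V saw]] [PP [P under] [NP [NP [Det this] [N linguist]] [PP [P about] [NP [NP [Det some] [N garden]] [RelC [Rel that] [VP [V fell]]]]]]]]]]
The trees differ in how a recursive rule is bracketed over the same span.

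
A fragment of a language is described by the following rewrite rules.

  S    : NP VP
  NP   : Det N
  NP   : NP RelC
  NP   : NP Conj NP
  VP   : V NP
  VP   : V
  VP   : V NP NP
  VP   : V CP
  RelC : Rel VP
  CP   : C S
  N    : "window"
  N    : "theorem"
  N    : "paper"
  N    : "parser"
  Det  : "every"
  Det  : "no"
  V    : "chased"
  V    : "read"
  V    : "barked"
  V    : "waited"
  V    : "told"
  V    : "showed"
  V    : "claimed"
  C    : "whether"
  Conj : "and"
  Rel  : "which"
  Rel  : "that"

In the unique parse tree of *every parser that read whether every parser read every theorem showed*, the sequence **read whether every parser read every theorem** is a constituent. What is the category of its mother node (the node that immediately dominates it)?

RelC

S
  NP
    NP
      Det: every
      N: parser
    RelC
      Rel: that
      VP
        V: read
        CP
          C: whether
          S
            NP
              Det: every
              N: parser
            VP
              V: read
              NP
                Det: every
                N: theorem
  VP
    V: showed
The span 'read whether every parser read every theorem' is the VP node built by VP → V CP.
Its mother is the RelC built by RelC → Rel VP.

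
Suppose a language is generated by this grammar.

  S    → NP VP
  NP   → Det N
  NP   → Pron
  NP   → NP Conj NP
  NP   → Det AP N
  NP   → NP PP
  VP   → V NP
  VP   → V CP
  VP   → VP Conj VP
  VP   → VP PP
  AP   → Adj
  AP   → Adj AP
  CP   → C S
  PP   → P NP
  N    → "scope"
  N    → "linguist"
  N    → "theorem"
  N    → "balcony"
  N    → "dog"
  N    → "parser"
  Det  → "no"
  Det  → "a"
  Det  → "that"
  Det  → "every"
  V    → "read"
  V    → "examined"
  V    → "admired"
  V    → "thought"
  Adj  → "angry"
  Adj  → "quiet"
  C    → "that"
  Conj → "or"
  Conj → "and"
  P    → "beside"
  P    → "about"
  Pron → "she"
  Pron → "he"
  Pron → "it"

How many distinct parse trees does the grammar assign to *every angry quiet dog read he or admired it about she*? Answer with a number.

Two of the 3 distinct bracketings:
[S [NP [Det every] [AP [Adj angry] [AP [Adj quiet]]] [N dog]] [VP [VP [V read] [NP [Pron he]]] [Conj or] [VP [V admired] [NP [NP [Pron it]] [PP [P about] [NP [Pron she]]]]]]]
[S [NP [Det every] [AP [Adj angry] [AP [Adj quiet]]] [N dog]] [VP [VP [V read] [NP [Pron he]]] [Conj or] [VP [VP [V admired] [NP [Pron it]]] [PP [P about] [NP [Pron she]]]]]]
The difference turns on whether NP → NP PP is used at the relevant span, versus an alternative expansion of NP.

3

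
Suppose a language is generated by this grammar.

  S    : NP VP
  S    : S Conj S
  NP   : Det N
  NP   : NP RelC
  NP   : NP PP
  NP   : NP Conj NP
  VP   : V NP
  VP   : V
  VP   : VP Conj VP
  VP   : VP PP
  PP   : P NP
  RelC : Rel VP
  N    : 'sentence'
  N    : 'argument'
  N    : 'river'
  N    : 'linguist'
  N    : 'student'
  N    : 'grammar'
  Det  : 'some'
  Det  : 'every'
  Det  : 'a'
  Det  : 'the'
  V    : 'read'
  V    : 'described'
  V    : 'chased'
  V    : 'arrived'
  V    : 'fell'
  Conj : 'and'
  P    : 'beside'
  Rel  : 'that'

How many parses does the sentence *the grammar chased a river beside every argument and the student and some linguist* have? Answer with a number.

Two of the 7 distinct bracketings:
[S [NP [Det the] [N grammar]] [VP [V chased] [NP [NP [Det a] [N river]] [PP [P beside] [NP [NP [Det every] [N argument]] [Conj and] [NP [NP [Det the] [N student]] [Conj and] [NP [Det some] [N linguist]]]]]]]]
[S [NP [Det the] [N grammar]] [VP [V chased] [NP [NP [Det a] [N river]] [PP [P beside] [NP [NP [NP [Det every] [N argument]] [Conj and] [NP [Det the] [N student]]] [Conj and] [NP [Det some] [N linguist]]]]]]]
The trees differ in how a recursive rule is bracketed over the same span.

7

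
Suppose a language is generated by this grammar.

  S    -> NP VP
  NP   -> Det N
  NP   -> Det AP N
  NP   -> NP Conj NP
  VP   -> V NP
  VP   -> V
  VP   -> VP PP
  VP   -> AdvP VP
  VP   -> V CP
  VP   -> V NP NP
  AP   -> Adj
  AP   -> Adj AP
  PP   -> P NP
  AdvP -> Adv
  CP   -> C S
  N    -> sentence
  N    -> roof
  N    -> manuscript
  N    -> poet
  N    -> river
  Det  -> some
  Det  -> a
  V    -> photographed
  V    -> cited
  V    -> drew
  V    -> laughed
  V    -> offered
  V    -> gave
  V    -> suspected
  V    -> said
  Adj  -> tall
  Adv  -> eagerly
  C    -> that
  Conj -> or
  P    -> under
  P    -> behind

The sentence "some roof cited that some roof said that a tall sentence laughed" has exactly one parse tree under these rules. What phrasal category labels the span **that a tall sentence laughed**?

S
  NP
    Det: some
    N: roof
  VP
    V: cited
    CP
      C: that
      S
        NP
          Det: some
          N: roof
        VP
          V: said
          CP
            C: that
            S
              NP
                Det: a
                AP
                  Adj: tall
                N: sentence
              VP
                V: laughed
The span 'that a tall sentence laughed' is the CP node built by CP → C S.

CP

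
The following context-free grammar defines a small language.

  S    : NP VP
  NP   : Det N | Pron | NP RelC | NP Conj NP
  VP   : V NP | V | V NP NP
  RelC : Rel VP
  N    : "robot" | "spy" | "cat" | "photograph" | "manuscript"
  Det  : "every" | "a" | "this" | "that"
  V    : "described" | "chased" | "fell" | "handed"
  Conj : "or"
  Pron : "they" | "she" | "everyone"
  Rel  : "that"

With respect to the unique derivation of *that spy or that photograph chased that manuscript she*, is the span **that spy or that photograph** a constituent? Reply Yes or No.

Yes

[S [NP [NP [Det that] [N spy]] [Conj or] [NP [Det that] [N photograph]]] [VP [V chased] [NP [Det that] [N manuscript]] [NP [Pron she]]]]
The words 'that spy or that photograph' are exhaustively dominated by a single NP node (built by NP → NP Conj NP), so they form a constituent.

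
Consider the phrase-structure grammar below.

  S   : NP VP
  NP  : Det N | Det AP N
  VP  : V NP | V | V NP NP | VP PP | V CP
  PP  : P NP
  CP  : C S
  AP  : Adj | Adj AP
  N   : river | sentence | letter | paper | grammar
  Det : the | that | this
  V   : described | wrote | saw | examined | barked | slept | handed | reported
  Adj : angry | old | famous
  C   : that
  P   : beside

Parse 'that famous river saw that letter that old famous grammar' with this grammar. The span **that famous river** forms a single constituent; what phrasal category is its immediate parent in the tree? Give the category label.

[S [NP [Det that] [AP [Adj famous]] [N river]] [VP [V saw] [NP [Det that] [N letter]] [NP [Det that] [AP [Adj old] [AP [Adj famous]]] [N grammar]]]]
The span 'that famous river' is the NP node built by NP → Det AP N.
Its mother is the S built by S → NP VP.

S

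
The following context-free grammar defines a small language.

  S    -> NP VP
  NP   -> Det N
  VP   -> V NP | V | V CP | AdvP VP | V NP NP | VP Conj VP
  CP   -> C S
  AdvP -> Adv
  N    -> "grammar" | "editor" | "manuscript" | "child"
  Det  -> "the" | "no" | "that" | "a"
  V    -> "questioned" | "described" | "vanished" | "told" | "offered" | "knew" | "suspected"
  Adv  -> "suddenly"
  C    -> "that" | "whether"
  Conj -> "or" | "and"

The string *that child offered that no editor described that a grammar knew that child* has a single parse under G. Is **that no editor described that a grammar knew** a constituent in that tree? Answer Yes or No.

No

[S [NP [Det that] [N child]] [VP [V offered] [CP [C that] [S [NP [Det no] [N editor]] [VP [V described] [CP [C that] [S [NP [Det a] [N grammar]] [VP [V knew] [NP [Det that] [N child]]]]]]]]]]
The smallest constituent containing 'that no editor described that a grammar knew' is the CP spanning 'that no editor described that a grammar knew that child'; no single node in the tree dominates exactly the given words.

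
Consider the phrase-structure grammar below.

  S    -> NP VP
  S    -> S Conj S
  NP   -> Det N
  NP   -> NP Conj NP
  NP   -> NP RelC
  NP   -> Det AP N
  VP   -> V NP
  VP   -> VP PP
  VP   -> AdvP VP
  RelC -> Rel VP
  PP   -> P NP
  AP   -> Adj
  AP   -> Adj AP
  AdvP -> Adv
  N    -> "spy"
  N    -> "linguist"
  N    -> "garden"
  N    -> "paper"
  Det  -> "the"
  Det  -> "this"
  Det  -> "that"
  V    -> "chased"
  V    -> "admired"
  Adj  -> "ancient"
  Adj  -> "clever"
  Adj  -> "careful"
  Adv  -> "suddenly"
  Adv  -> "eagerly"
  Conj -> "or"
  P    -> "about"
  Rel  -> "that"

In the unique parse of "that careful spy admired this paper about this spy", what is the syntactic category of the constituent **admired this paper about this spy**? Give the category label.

VP

[S [NP [Det that] [AP [Adj careful]] [N spy]] [VP [VP [V admired] [NP [Det this] [N paper]]] [PP [P about] [NP [Det this] [N spy]]]]]
The span 'admired this paper about this spy' is the VP node built by VP → VP PP.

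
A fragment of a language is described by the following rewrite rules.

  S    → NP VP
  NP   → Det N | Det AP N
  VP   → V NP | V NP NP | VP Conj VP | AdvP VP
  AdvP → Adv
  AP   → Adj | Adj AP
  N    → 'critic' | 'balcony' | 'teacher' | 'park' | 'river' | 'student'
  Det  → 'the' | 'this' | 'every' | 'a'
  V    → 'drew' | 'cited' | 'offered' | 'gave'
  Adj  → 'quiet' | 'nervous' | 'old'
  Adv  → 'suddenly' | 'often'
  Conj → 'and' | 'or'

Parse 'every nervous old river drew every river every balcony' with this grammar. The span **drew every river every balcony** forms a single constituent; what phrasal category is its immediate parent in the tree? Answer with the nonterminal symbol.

[S [NP [Det every] [AP [Adj nervous] [AP [Adj old]]] [N river]] [VP [V drew] [NP [Det every] [N river]] [NP [Det every] [N balcony]]]]
The span 'drew every river every balcony' is the VP node built by VP → V NP NP.
Its mother is the S built by S → NP VP.

S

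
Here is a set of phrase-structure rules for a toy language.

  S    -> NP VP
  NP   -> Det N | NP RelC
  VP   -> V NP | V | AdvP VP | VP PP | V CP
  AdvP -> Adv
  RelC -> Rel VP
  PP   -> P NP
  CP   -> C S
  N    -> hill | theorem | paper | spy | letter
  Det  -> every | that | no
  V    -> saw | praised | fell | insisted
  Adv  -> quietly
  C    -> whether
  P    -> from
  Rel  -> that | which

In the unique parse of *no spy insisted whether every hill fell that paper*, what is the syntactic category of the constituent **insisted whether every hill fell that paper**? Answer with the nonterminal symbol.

S
  NP
    Det: no
    N: spy
  VP
    V: insisted
    CP
      C: whether
      S
        NP
          Det: every
          N: hill
        VP
          V: fell
          NP
            Det: that
            N: paper
The span 'insisted whether every hill fell that paper' is the VP node built by VP → V CP.

VP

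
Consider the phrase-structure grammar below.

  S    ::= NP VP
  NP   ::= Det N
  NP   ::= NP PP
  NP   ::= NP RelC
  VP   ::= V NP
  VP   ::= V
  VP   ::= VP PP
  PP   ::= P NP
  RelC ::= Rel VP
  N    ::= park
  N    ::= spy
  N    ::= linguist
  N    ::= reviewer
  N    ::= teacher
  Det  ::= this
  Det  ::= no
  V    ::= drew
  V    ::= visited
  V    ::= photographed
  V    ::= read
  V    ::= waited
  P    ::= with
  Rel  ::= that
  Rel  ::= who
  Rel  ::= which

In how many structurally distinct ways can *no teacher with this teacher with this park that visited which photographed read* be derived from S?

9

Two of the 9 distinct bracketings:
[S [NP [NP [Det no] [N teacher]] [PP [P with] [NP [NP [Det this] [N teacher]] [PP [P with] [NP [NP [NP [Det this] [N park]] [RelC [Rel that] [VP [V visited]]]] [RelC [Rel which] [VP [V photographed]]]]]]]] [VP [V read]]]
[S [NP [NP [Det no] [N teacher]] [PP [P with] [NP [NP [NP [Det this] [N teacher]] [PP [P with] [NP [NP [Det this] [N park]] [RelC [Rel that] [VP [V visited]]]]]] [RelC [Rel which] [VP [V photographed]]]]]] [VP [V read]]]
The trees differ in how a recursive rule is bracketed over the same span.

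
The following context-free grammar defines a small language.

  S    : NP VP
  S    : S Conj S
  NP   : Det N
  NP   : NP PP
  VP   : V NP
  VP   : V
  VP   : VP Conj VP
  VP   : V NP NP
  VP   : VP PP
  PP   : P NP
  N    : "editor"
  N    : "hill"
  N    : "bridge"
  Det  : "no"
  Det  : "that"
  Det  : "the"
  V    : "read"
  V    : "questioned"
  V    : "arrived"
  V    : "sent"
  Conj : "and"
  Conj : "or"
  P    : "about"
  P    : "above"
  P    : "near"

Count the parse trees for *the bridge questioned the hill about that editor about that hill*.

5

Two of the 5 distinct bracketings:
[S [NP [Det the] [N bridge]] [VP [V questioned] [NP [NP [Det the] [N hill]] [PP [P about] [NP [NP [Det that] [N editor]] [PP [P about] [NP [Det that] [N hill]]]]]]]]
[S [NP [Det the] [N bridge]] [VP [V questioned] [NP [NP [NP [Det the] [N hill]] [PP [P about] [NP [Det that] [N editor]]]] [PP [P about] [NP [Det that] [N hill]]]]]]
The trees differ in how a recursive rule is bracketed over the same span.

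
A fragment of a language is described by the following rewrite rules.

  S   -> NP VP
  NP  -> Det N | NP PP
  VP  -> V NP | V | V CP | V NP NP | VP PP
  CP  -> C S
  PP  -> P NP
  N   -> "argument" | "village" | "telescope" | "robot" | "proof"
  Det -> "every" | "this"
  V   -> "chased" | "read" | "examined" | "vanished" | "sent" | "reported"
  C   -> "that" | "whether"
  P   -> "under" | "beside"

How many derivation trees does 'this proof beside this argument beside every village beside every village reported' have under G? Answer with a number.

5

Two of the 5 distinct bracketings:
[S [NP [NP [Det this] [N proof]] [PP [P beside] [NP [NP [Det this] [N argument]] [PP [P beside] [NP [NP [Det every] [N village]] [PP [P beside] [NP [Det every] [N village]]]]]]]] [VP [V reported]]]
[S [NP [NP [Det this] [N proof]] [PP [P beside] [NP [NP [NP [Det this] [N argument]] [PP [P beside] [NP [Det every] [N village]]]] [PP [P beside] [NP [Det every] [N village]]]]]] [VP [V reported]]]
The trees differ in how a recursive rule is bracketed over the same span.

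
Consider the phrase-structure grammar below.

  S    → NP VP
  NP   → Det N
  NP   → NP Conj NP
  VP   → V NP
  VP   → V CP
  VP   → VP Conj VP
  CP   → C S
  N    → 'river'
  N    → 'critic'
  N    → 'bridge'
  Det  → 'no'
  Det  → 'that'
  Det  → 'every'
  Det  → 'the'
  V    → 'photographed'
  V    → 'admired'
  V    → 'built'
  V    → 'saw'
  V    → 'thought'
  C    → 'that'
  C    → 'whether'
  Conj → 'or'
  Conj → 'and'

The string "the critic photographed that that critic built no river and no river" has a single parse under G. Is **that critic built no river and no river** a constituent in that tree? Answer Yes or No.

Yes

[S [NP [Det the] [N critic]] [VP [V photographed] [CP [C that] [S [NP [Det that] [N critic]] [VP [V built] [NP [NP [Det no] [N river]] [Conj and] [NP [Det no] [N river]]]]]]]]
The words 'that critic built no river and no river' are exhaustively dominated by a single S node (built by S → NP VP), so they form a constituent.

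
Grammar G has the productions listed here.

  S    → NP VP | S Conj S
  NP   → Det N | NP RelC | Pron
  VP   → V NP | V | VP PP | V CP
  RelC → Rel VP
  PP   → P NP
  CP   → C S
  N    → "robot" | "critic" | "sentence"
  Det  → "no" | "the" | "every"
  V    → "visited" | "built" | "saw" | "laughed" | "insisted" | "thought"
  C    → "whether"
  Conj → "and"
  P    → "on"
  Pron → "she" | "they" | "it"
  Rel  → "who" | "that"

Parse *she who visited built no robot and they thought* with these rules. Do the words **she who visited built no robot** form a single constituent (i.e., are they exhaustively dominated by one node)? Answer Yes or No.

[S [S [NP [NP [Pron she]] [RelC [Rel who] [VP [V visited]]]] [VP [V built] [NP [Det no] [N robot]]]] [Conj and] [S [NP [Pron they]] [VP [V thought]]]]
The words 'she who visited built no robot' are exhaustively dominated by a single S node (built by S → NP VP), so they form a constituent.

Yes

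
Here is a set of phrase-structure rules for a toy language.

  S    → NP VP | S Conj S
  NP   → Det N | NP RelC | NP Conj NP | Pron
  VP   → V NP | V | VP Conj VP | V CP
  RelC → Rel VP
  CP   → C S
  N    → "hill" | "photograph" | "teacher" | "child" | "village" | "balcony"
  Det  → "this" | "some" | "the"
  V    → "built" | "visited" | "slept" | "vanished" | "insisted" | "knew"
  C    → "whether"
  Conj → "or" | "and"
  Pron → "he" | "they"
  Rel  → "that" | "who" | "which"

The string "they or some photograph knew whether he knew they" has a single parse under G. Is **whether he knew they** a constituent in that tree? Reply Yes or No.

Yes

[S [NP [NP [Pron they]] [Conj or] [NP [Det some] [N photograph]]] [VP [V knew] [CP [C whether] [S [NP [Pron he]] [VP [V knew] [NP [Pron they]]]]]]]
The words 'whether he knew they' are exhaustively dominated by a single CP node (built by CP → C S), so they form a constituent.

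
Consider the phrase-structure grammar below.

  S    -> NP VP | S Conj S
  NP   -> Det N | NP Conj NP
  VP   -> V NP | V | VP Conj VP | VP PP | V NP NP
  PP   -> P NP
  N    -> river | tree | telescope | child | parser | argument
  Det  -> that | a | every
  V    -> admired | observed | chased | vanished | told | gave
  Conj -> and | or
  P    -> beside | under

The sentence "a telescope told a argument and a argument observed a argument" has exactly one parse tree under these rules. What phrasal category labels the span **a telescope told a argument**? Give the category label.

S

[S [S [NP [Det a] [N telescope]] [VP [V told] [NP [Det a] [N argument]]]] [Conj and] [S [NP [Det a] [N argument]] [VP [V observed] [NP [Det a] [N argument]]]]]
The span 'a telescope told a argument' is the S node built by S → NP VP.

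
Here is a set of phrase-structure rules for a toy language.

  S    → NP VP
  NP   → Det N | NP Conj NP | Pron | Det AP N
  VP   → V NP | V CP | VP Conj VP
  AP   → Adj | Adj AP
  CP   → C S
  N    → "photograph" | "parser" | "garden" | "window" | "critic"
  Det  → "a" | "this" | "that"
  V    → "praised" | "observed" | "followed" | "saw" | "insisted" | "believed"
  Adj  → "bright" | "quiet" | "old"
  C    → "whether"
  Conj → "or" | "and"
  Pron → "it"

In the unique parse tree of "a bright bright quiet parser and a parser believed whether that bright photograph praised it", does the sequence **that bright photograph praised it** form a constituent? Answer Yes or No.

[S [NP [NP [Det a] [AP [Adj bright] [AP [Adj bright] [AP [Adj quiet]]]] [N parser]] [Conj and] [NP [Det a] [N parser]]] [VP [V believed] [CP [C whether] [S [NP [Det that] [AP [Adj bright]] [N photograph]] [VP [V praised] [NP [Pron it]]]]]]]
The words 'that bright photograph praised it' are exhaustively dominated by a single S node (built by S → NP VP), so they form a constituent.

Yes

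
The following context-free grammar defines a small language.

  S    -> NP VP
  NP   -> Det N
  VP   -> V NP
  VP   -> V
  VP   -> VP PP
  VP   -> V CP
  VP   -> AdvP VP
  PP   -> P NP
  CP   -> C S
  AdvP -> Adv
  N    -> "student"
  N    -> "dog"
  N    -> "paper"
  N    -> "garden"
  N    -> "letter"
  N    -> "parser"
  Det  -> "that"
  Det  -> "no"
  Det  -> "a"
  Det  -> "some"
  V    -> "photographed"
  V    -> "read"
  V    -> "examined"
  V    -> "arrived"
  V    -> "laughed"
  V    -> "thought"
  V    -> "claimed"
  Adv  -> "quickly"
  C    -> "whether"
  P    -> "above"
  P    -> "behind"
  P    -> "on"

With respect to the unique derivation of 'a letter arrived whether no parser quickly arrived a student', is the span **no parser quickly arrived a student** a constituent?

[S [NP [Det a] [N letter]] [VP [V arrived] [CP [C whether] [S [NP [Det no] [N parser]] [VP [AdvP [Adv quickly]] [VP [V arrived] [NP [Det a] [N student]]]]]]]]
The words 'no parser quickly arrived a student' are exhaustively dominated by a single S node (built by S → NP VP), so they form a constituent.

Yes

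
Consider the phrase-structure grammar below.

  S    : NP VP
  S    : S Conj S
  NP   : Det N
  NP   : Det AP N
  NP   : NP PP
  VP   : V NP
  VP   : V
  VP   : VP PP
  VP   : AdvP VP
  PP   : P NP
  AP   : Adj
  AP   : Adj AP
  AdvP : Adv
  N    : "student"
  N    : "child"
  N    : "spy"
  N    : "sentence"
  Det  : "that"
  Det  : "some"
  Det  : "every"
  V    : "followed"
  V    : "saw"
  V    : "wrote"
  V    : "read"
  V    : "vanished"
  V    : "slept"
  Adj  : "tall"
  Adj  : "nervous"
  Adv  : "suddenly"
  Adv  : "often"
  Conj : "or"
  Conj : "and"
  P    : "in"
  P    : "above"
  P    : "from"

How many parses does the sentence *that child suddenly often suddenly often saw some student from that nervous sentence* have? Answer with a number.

Two of the 6 distinct bracketings:
[S [NP [Det that] [N child]] [VP [VP [AdvP [Adv suddenly]] [VP [AdvP [Adv often]] [VP [AdvP [Adv suddenly]] [VP [AdvP [Adv often]] [VP [V saw] [NP [Det some] [N student]]]]]]] [PP [P from] [NP [Det that] [AP [Adj nervous]] [N sentence]]]]]
[S [NP [Det that] [N child]] [VP [AdvP [Adv suddenly]] [VP [VP [AdvP [Adv often]] [VP [AdvP [Adv suddenly]] [VP [AdvP [Adv often]] [VP [V saw] [NP [Det some] [N student]]]]]] [PP [P from] [NP [Det that] [AP [Adj nervous]] [N sentence]]]]]]
The trees differ in how a recursive rule is bracketed over the same span.

6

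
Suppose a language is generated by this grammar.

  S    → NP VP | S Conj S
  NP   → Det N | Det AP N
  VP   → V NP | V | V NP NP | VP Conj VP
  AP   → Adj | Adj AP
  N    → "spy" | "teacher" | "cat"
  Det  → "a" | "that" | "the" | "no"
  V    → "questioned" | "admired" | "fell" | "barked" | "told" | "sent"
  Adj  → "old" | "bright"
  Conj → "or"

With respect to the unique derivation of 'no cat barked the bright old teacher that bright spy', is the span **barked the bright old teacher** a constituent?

No

[S [NP [Det no] [N cat]] [VP [V barked] [NP [Det the] [AP [Adj bright] [AP [Adj old]]] [N teacher]] [NP [Det that] [AP [Adj bright]] [N spy]]]]
The smallest constituent containing 'barked the bright old teacher' is the VP spanning 'barked the bright old teacher that bright spy'; no single node in the tree dominates exactly the given words.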